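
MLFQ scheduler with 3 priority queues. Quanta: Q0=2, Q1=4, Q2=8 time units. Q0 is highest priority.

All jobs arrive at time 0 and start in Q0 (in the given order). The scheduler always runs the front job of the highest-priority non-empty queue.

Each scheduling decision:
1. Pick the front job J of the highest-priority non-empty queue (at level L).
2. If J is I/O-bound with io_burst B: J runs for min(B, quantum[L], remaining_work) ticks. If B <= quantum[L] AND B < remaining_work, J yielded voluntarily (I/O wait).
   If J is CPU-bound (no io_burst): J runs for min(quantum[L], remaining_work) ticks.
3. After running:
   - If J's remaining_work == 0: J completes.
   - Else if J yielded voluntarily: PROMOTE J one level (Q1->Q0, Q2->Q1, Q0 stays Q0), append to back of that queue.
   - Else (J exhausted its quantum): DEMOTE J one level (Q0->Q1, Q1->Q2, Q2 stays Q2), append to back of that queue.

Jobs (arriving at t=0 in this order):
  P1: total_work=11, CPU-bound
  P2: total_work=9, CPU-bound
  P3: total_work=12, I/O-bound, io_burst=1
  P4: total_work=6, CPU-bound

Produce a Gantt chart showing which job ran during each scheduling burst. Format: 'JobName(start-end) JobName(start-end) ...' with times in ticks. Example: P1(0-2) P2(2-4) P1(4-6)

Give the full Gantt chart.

Answer: P1(0-2) P2(2-4) P3(4-5) P4(5-7) P3(7-8) P3(8-9) P3(9-10) P3(10-11) P3(11-12) P3(12-13) P3(13-14) P3(14-15) P3(15-16) P3(16-17) P3(17-18) P1(18-22) P2(22-26) P4(26-30) P1(30-35) P2(35-38)

Derivation:
t=0-2: P1@Q0 runs 2, rem=9, quantum used, demote→Q1. Q0=[P2,P3,P4] Q1=[P1] Q2=[]
t=2-4: P2@Q0 runs 2, rem=7, quantum used, demote→Q1. Q0=[P3,P4] Q1=[P1,P2] Q2=[]
t=4-5: P3@Q0 runs 1, rem=11, I/O yield, promote→Q0. Q0=[P4,P3] Q1=[P1,P2] Q2=[]
t=5-7: P4@Q0 runs 2, rem=4, quantum used, demote→Q1. Q0=[P3] Q1=[P1,P2,P4] Q2=[]
t=7-8: P3@Q0 runs 1, rem=10, I/O yield, promote→Q0. Q0=[P3] Q1=[P1,P2,P4] Q2=[]
t=8-9: P3@Q0 runs 1, rem=9, I/O yield, promote→Q0. Q0=[P3] Q1=[P1,P2,P4] Q2=[]
t=9-10: P3@Q0 runs 1, rem=8, I/O yield, promote→Q0. Q0=[P3] Q1=[P1,P2,P4] Q2=[]
t=10-11: P3@Q0 runs 1, rem=7, I/O yield, promote→Q0. Q0=[P3] Q1=[P1,P2,P4] Q2=[]
t=11-12: P3@Q0 runs 1, rem=6, I/O yield, promote→Q0. Q0=[P3] Q1=[P1,P2,P4] Q2=[]
t=12-13: P3@Q0 runs 1, rem=5, I/O yield, promote→Q0. Q0=[P3] Q1=[P1,P2,P4] Q2=[]
t=13-14: P3@Q0 runs 1, rem=4, I/O yield, promote→Q0. Q0=[P3] Q1=[P1,P2,P4] Q2=[]
t=14-15: P3@Q0 runs 1, rem=3, I/O yield, promote→Q0. Q0=[P3] Q1=[P1,P2,P4] Q2=[]
t=15-16: P3@Q0 runs 1, rem=2, I/O yield, promote→Q0. Q0=[P3] Q1=[P1,P2,P4] Q2=[]
t=16-17: P3@Q0 runs 1, rem=1, I/O yield, promote→Q0. Q0=[P3] Q1=[P1,P2,P4] Q2=[]
t=17-18: P3@Q0 runs 1, rem=0, completes. Q0=[] Q1=[P1,P2,P4] Q2=[]
t=18-22: P1@Q1 runs 4, rem=5, quantum used, demote→Q2. Q0=[] Q1=[P2,P4] Q2=[P1]
t=22-26: P2@Q1 runs 4, rem=3, quantum used, demote→Q2. Q0=[] Q1=[P4] Q2=[P1,P2]
t=26-30: P4@Q1 runs 4, rem=0, completes. Q0=[] Q1=[] Q2=[P1,P2]
t=30-35: P1@Q2 runs 5, rem=0, completes. Q0=[] Q1=[] Q2=[P2]
t=35-38: P2@Q2 runs 3, rem=0, completes. Q0=[] Q1=[] Q2=[]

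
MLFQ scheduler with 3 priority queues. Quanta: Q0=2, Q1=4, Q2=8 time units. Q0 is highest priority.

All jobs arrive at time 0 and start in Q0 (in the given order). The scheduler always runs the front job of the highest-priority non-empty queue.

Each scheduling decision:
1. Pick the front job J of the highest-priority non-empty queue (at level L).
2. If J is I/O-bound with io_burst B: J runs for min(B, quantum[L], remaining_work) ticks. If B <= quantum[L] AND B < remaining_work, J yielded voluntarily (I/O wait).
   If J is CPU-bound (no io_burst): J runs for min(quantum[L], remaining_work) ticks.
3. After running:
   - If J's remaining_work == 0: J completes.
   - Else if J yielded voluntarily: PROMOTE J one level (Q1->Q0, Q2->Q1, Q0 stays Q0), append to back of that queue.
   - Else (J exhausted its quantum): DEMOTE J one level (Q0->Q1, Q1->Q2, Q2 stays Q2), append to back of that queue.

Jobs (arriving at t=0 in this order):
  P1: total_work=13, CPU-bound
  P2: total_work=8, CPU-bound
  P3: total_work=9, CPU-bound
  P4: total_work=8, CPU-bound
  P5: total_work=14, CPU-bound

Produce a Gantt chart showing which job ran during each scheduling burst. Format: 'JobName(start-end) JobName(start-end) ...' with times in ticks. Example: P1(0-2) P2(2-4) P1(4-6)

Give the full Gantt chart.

Answer: P1(0-2) P2(2-4) P3(4-6) P4(6-8) P5(8-10) P1(10-14) P2(14-18) P3(18-22) P4(22-26) P5(26-30) P1(30-37) P2(37-39) P3(39-42) P4(42-44) P5(44-52)

Derivation:
t=0-2: P1@Q0 runs 2, rem=11, quantum used, demote→Q1. Q0=[P2,P3,P4,P5] Q1=[P1] Q2=[]
t=2-4: P2@Q0 runs 2, rem=6, quantum used, demote→Q1. Q0=[P3,P4,P5] Q1=[P1,P2] Q2=[]
t=4-6: P3@Q0 runs 2, rem=7, quantum used, demote→Q1. Q0=[P4,P5] Q1=[P1,P2,P3] Q2=[]
t=6-8: P4@Q0 runs 2, rem=6, quantum used, demote→Q1. Q0=[P5] Q1=[P1,P2,P3,P4] Q2=[]
t=8-10: P5@Q0 runs 2, rem=12, quantum used, demote→Q1. Q0=[] Q1=[P1,P2,P3,P4,P5] Q2=[]
t=10-14: P1@Q1 runs 4, rem=7, quantum used, demote→Q2. Q0=[] Q1=[P2,P3,P4,P5] Q2=[P1]
t=14-18: P2@Q1 runs 4, rem=2, quantum used, demote→Q2. Q0=[] Q1=[P3,P4,P5] Q2=[P1,P2]
t=18-22: P3@Q1 runs 4, rem=3, quantum used, demote→Q2. Q0=[] Q1=[P4,P5] Q2=[P1,P2,P3]
t=22-26: P4@Q1 runs 4, rem=2, quantum used, demote→Q2. Q0=[] Q1=[P5] Q2=[P1,P2,P3,P4]
t=26-30: P5@Q1 runs 4, rem=8, quantum used, demote→Q2. Q0=[] Q1=[] Q2=[P1,P2,P3,P4,P5]
t=30-37: P1@Q2 runs 7, rem=0, completes. Q0=[] Q1=[] Q2=[P2,P3,P4,P5]
t=37-39: P2@Q2 runs 2, rem=0, completes. Q0=[] Q1=[] Q2=[P3,P4,P5]
t=39-42: P3@Q2 runs 3, rem=0, completes. Q0=[] Q1=[] Q2=[P4,P5]
t=42-44: P4@Q2 runs 2, rem=0, completes. Q0=[] Q1=[] Q2=[P5]
t=44-52: P5@Q2 runs 8, rem=0, completes. Q0=[] Q1=[] Q2=[]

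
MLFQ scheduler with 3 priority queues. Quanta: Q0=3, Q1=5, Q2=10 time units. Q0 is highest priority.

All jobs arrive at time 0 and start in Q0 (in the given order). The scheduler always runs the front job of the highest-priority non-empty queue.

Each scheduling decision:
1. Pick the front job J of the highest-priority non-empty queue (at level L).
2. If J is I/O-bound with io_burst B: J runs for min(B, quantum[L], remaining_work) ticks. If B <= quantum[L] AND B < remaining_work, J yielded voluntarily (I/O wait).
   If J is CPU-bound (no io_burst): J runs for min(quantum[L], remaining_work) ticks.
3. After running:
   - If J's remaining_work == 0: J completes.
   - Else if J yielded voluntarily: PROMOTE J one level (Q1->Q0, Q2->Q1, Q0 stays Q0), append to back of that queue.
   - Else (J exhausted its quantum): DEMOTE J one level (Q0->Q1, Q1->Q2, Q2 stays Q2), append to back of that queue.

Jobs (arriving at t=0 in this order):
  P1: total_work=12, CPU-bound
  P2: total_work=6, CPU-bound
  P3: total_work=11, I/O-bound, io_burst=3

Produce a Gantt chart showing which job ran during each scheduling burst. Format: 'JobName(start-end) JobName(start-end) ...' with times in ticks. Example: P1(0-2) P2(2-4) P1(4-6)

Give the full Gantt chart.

t=0-3: P1@Q0 runs 3, rem=9, quantum used, demote→Q1. Q0=[P2,P3] Q1=[P1] Q2=[]
t=3-6: P2@Q0 runs 3, rem=3, quantum used, demote→Q1. Q0=[P3] Q1=[P1,P2] Q2=[]
t=6-9: P3@Q0 runs 3, rem=8, I/O yield, promote→Q0. Q0=[P3] Q1=[P1,P2] Q2=[]
t=9-12: P3@Q0 runs 3, rem=5, I/O yield, promote→Q0. Q0=[P3] Q1=[P1,P2] Q2=[]
t=12-15: P3@Q0 runs 3, rem=2, I/O yield, promote→Q0. Q0=[P3] Q1=[P1,P2] Q2=[]
t=15-17: P3@Q0 runs 2, rem=0, completes. Q0=[] Q1=[P1,P2] Q2=[]
t=17-22: P1@Q1 runs 5, rem=4, quantum used, demote→Q2. Q0=[] Q1=[P2] Q2=[P1]
t=22-25: P2@Q1 runs 3, rem=0, completes. Q0=[] Q1=[] Q2=[P1]
t=25-29: P1@Q2 runs 4, rem=0, completes. Q0=[] Q1=[] Q2=[]

Answer: P1(0-3) P2(3-6) P3(6-9) P3(9-12) P3(12-15) P3(15-17) P1(17-22) P2(22-25) P1(25-29)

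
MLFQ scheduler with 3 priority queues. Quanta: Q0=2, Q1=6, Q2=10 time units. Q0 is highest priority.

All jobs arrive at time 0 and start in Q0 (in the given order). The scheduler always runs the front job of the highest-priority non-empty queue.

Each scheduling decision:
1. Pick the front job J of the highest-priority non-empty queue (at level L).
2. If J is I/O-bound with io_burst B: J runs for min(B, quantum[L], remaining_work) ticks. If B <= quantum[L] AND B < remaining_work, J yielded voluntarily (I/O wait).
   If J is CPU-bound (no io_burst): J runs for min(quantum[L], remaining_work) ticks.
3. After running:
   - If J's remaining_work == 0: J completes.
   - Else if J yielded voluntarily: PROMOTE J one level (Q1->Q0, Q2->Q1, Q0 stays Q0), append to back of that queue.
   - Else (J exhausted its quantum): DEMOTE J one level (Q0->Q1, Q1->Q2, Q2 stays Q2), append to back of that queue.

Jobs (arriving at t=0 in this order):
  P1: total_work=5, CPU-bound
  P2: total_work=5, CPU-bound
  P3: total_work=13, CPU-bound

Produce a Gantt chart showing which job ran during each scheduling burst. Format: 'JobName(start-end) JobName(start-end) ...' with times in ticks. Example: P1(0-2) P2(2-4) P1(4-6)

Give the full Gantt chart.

t=0-2: P1@Q0 runs 2, rem=3, quantum used, demote→Q1. Q0=[P2,P3] Q1=[P1] Q2=[]
t=2-4: P2@Q0 runs 2, rem=3, quantum used, demote→Q1. Q0=[P3] Q1=[P1,P2] Q2=[]
t=4-6: P3@Q0 runs 2, rem=11, quantum used, demote→Q1. Q0=[] Q1=[P1,P2,P3] Q2=[]
t=6-9: P1@Q1 runs 3, rem=0, completes. Q0=[] Q1=[P2,P3] Q2=[]
t=9-12: P2@Q1 runs 3, rem=0, completes. Q0=[] Q1=[P3] Q2=[]
t=12-18: P3@Q1 runs 6, rem=5, quantum used, demote→Q2. Q0=[] Q1=[] Q2=[P3]
t=18-23: P3@Q2 runs 5, rem=0, completes. Q0=[] Q1=[] Q2=[]

Answer: P1(0-2) P2(2-4) P3(4-6) P1(6-9) P2(9-12) P3(12-18) P3(18-23)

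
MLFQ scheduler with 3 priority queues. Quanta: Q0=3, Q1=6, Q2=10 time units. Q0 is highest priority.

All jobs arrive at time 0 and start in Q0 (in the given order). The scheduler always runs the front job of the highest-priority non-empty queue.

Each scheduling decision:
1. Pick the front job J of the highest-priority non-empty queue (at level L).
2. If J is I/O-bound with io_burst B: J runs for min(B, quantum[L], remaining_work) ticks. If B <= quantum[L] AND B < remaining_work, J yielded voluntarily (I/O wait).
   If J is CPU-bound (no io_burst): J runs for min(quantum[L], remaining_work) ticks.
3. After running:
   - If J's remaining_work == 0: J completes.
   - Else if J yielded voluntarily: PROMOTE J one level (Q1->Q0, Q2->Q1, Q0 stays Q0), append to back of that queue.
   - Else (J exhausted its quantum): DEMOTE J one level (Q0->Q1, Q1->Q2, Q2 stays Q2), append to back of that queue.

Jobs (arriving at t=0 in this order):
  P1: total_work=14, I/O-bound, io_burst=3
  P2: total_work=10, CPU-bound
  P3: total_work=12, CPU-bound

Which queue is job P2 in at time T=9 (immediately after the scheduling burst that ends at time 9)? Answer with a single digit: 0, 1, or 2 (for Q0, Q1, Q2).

t=0-3: P1@Q0 runs 3, rem=11, I/O yield, promote→Q0. Q0=[P2,P3,P1] Q1=[] Q2=[]
t=3-6: P2@Q0 runs 3, rem=7, quantum used, demote→Q1. Q0=[P3,P1] Q1=[P2] Q2=[]
t=6-9: P3@Q0 runs 3, rem=9, quantum used, demote→Q1. Q0=[P1] Q1=[P2,P3] Q2=[]
t=9-12: P1@Q0 runs 3, rem=8, I/O yield, promote→Q0. Q0=[P1] Q1=[P2,P3] Q2=[]
t=12-15: P1@Q0 runs 3, rem=5, I/O yield, promote→Q0. Q0=[P1] Q1=[P2,P3] Q2=[]
t=15-18: P1@Q0 runs 3, rem=2, I/O yield, promote→Q0. Q0=[P1] Q1=[P2,P3] Q2=[]
t=18-20: P1@Q0 runs 2, rem=0, completes. Q0=[] Q1=[P2,P3] Q2=[]
t=20-26: P2@Q1 runs 6, rem=1, quantum used, demote→Q2. Q0=[] Q1=[P3] Q2=[P2]
t=26-32: P3@Q1 runs 6, rem=3, quantum used, demote→Q2. Q0=[] Q1=[] Q2=[P2,P3]
t=32-33: P2@Q2 runs 1, rem=0, completes. Q0=[] Q1=[] Q2=[P3]
t=33-36: P3@Q2 runs 3, rem=0, completes. Q0=[] Q1=[] Q2=[]

Answer: 1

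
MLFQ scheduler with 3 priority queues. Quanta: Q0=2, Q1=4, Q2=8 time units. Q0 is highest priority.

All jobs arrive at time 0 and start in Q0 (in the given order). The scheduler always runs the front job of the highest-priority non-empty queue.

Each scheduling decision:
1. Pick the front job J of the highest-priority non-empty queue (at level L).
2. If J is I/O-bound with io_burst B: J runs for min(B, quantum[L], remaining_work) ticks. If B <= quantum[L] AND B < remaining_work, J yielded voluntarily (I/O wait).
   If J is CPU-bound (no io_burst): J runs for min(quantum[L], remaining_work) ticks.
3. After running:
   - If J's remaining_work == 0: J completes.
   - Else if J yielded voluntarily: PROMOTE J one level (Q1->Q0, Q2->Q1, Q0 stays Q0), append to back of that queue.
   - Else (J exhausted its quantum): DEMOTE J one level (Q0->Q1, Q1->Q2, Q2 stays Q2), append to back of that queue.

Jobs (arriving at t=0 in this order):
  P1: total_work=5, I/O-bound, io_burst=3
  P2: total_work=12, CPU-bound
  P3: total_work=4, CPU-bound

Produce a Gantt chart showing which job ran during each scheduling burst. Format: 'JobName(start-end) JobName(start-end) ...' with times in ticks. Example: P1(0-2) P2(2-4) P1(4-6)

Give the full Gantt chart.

Answer: P1(0-2) P2(2-4) P3(4-6) P1(6-9) P2(9-13) P3(13-15) P2(15-21)

Derivation:
t=0-2: P1@Q0 runs 2, rem=3, quantum used, demote→Q1. Q0=[P2,P3] Q1=[P1] Q2=[]
t=2-4: P2@Q0 runs 2, rem=10, quantum used, demote→Q1. Q0=[P3] Q1=[P1,P2] Q2=[]
t=4-6: P3@Q0 runs 2, rem=2, quantum used, demote→Q1. Q0=[] Q1=[P1,P2,P3] Q2=[]
t=6-9: P1@Q1 runs 3, rem=0, completes. Q0=[] Q1=[P2,P3] Q2=[]
t=9-13: P2@Q1 runs 4, rem=6, quantum used, demote→Q2. Q0=[] Q1=[P3] Q2=[P2]
t=13-15: P3@Q1 runs 2, rem=0, completes. Q0=[] Q1=[] Q2=[P2]
t=15-21: P2@Q2 runs 6, rem=0, completes. Q0=[] Q1=[] Q2=[]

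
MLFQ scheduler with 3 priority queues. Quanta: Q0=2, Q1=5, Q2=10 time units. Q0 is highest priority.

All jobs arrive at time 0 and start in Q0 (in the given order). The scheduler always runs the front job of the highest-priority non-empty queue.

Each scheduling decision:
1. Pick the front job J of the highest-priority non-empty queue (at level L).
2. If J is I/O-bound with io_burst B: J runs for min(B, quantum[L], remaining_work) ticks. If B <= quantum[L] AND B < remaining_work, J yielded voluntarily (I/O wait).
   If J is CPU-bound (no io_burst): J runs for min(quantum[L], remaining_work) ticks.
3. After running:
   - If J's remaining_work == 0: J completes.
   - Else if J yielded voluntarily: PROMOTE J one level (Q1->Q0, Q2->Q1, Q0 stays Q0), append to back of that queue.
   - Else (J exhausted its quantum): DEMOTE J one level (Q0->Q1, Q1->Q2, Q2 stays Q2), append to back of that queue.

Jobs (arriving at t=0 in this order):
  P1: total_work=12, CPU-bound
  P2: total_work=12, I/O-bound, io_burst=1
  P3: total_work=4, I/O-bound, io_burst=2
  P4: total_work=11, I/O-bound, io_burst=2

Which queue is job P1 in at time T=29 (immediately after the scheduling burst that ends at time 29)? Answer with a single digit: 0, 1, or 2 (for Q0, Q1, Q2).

t=0-2: P1@Q0 runs 2, rem=10, quantum used, demote→Q1. Q0=[P2,P3,P4] Q1=[P1] Q2=[]
t=2-3: P2@Q0 runs 1, rem=11, I/O yield, promote→Q0. Q0=[P3,P4,P2] Q1=[P1] Q2=[]
t=3-5: P3@Q0 runs 2, rem=2, I/O yield, promote→Q0. Q0=[P4,P2,P3] Q1=[P1] Q2=[]
t=5-7: P4@Q0 runs 2, rem=9, I/O yield, promote→Q0. Q0=[P2,P3,P4] Q1=[P1] Q2=[]
t=7-8: P2@Q0 runs 1, rem=10, I/O yield, promote→Q0. Q0=[P3,P4,P2] Q1=[P1] Q2=[]
t=8-10: P3@Q0 runs 2, rem=0, completes. Q0=[P4,P2] Q1=[P1] Q2=[]
t=10-12: P4@Q0 runs 2, rem=7, I/O yield, promote→Q0. Q0=[P2,P4] Q1=[P1] Q2=[]
t=12-13: P2@Q0 runs 1, rem=9, I/O yield, promote→Q0. Q0=[P4,P2] Q1=[P1] Q2=[]
t=13-15: P4@Q0 runs 2, rem=5, I/O yield, promote→Q0. Q0=[P2,P4] Q1=[P1] Q2=[]
t=15-16: P2@Q0 runs 1, rem=8, I/O yield, promote→Q0. Q0=[P4,P2] Q1=[P1] Q2=[]
t=16-18: P4@Q0 runs 2, rem=3, I/O yield, promote→Q0. Q0=[P2,P4] Q1=[P1] Q2=[]
t=18-19: P2@Q0 runs 1, rem=7, I/O yield, promote→Q0. Q0=[P4,P2] Q1=[P1] Q2=[]
t=19-21: P4@Q0 runs 2, rem=1, I/O yield, promote→Q0. Q0=[P2,P4] Q1=[P1] Q2=[]
t=21-22: P2@Q0 runs 1, rem=6, I/O yield, promote→Q0. Q0=[P4,P2] Q1=[P1] Q2=[]
t=22-23: P4@Q0 runs 1, rem=0, completes. Q0=[P2] Q1=[P1] Q2=[]
t=23-24: P2@Q0 runs 1, rem=5, I/O yield, promote→Q0. Q0=[P2] Q1=[P1] Q2=[]
t=24-25: P2@Q0 runs 1, rem=4, I/O yield, promote→Q0. Q0=[P2] Q1=[P1] Q2=[]
t=25-26: P2@Q0 runs 1, rem=3, I/O yield, promote→Q0. Q0=[P2] Q1=[P1] Q2=[]
t=26-27: P2@Q0 runs 1, rem=2, I/O yield, promote→Q0. Q0=[P2] Q1=[P1] Q2=[]
t=27-28: P2@Q0 runs 1, rem=1, I/O yield, promote→Q0. Q0=[P2] Q1=[P1] Q2=[]
t=28-29: P2@Q0 runs 1, rem=0, completes. Q0=[] Q1=[P1] Q2=[]
t=29-34: P1@Q1 runs 5, rem=5, quantum used, demote→Q2. Q0=[] Q1=[] Q2=[P1]
t=34-39: P1@Q2 runs 5, rem=0, completes. Q0=[] Q1=[] Q2=[]

Answer: 1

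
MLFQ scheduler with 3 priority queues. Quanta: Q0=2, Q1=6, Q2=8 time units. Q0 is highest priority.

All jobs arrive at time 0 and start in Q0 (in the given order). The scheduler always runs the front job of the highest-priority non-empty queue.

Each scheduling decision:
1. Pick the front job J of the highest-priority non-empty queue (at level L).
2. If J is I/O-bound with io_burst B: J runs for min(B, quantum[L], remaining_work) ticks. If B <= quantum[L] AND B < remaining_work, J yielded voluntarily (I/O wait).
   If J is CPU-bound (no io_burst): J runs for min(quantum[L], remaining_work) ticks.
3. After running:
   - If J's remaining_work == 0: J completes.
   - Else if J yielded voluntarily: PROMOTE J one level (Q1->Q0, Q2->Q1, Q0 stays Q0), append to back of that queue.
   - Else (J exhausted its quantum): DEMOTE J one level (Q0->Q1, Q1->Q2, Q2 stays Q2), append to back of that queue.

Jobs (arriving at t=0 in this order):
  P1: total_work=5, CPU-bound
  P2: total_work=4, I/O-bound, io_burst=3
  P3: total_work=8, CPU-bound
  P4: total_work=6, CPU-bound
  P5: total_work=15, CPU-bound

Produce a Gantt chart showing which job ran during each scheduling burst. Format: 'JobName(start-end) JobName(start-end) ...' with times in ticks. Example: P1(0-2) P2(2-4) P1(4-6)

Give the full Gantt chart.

t=0-2: P1@Q0 runs 2, rem=3, quantum used, demote→Q1. Q0=[P2,P3,P4,P5] Q1=[P1] Q2=[]
t=2-4: P2@Q0 runs 2, rem=2, quantum used, demote→Q1. Q0=[P3,P4,P5] Q1=[P1,P2] Q2=[]
t=4-6: P3@Q0 runs 2, rem=6, quantum used, demote→Q1. Q0=[P4,P5] Q1=[P1,P2,P3] Q2=[]
t=6-8: P4@Q0 runs 2, rem=4, quantum used, demote→Q1. Q0=[P5] Q1=[P1,P2,P3,P4] Q2=[]
t=8-10: P5@Q0 runs 2, rem=13, quantum used, demote→Q1. Q0=[] Q1=[P1,P2,P3,P4,P5] Q2=[]
t=10-13: P1@Q1 runs 3, rem=0, completes. Q0=[] Q1=[P2,P3,P4,P5] Q2=[]
t=13-15: P2@Q1 runs 2, rem=0, completes. Q0=[] Q1=[P3,P4,P5] Q2=[]
t=15-21: P3@Q1 runs 6, rem=0, completes. Q0=[] Q1=[P4,P5] Q2=[]
t=21-25: P4@Q1 runs 4, rem=0, completes. Q0=[] Q1=[P5] Q2=[]
t=25-31: P5@Q1 runs 6, rem=7, quantum used, demote→Q2. Q0=[] Q1=[] Q2=[P5]
t=31-38: P5@Q2 runs 7, rem=0, completes. Q0=[] Q1=[] Q2=[]

Answer: P1(0-2) P2(2-4) P3(4-6) P4(6-8) P5(8-10) P1(10-13) P2(13-15) P3(15-21) P4(21-25) P5(25-31) P5(31-38)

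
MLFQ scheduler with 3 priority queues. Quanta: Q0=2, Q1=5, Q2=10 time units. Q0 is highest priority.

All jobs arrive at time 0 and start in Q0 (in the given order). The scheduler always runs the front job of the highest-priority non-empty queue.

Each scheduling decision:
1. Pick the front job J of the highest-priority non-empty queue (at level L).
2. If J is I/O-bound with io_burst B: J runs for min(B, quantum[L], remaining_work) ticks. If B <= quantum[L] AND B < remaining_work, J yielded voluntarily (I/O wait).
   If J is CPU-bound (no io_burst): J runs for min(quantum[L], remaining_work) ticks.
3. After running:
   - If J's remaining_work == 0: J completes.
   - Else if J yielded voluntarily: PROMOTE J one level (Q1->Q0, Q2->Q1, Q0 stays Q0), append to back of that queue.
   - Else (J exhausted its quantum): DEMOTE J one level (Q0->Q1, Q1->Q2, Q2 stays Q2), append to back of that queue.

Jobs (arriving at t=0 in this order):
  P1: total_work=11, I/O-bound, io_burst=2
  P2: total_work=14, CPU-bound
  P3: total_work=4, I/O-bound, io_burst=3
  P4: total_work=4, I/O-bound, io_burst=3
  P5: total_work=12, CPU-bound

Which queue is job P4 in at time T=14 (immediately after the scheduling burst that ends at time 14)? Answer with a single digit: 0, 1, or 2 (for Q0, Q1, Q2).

t=0-2: P1@Q0 runs 2, rem=9, I/O yield, promote→Q0. Q0=[P2,P3,P4,P5,P1] Q1=[] Q2=[]
t=2-4: P2@Q0 runs 2, rem=12, quantum used, demote→Q1. Q0=[P3,P4,P5,P1] Q1=[P2] Q2=[]
t=4-6: P3@Q0 runs 2, rem=2, quantum used, demote→Q1. Q0=[P4,P5,P1] Q1=[P2,P3] Q2=[]
t=6-8: P4@Q0 runs 2, rem=2, quantum used, demote→Q1. Q0=[P5,P1] Q1=[P2,P3,P4] Q2=[]
t=8-10: P5@Q0 runs 2, rem=10, quantum used, demote→Q1. Q0=[P1] Q1=[P2,P3,P4,P5] Q2=[]
t=10-12: P1@Q0 runs 2, rem=7, I/O yield, promote→Q0. Q0=[P1] Q1=[P2,P3,P4,P5] Q2=[]
t=12-14: P1@Q0 runs 2, rem=5, I/O yield, promote→Q0. Q0=[P1] Q1=[P2,P3,P4,P5] Q2=[]
t=14-16: P1@Q0 runs 2, rem=3, I/O yield, promote→Q0. Q0=[P1] Q1=[P2,P3,P4,P5] Q2=[]
t=16-18: P1@Q0 runs 2, rem=1, I/O yield, promote→Q0. Q0=[P1] Q1=[P2,P3,P4,P5] Q2=[]
t=18-19: P1@Q0 runs 1, rem=0, completes. Q0=[] Q1=[P2,P3,P4,P5] Q2=[]
t=19-24: P2@Q1 runs 5, rem=7, quantum used, demote→Q2. Q0=[] Q1=[P3,P4,P5] Q2=[P2]
t=24-26: P3@Q1 runs 2, rem=0, completes. Q0=[] Q1=[P4,P5] Q2=[P2]
t=26-28: P4@Q1 runs 2, rem=0, completes. Q0=[] Q1=[P5] Q2=[P2]
t=28-33: P5@Q1 runs 5, rem=5, quantum used, demote→Q2. Q0=[] Q1=[] Q2=[P2,P5]
t=33-40: P2@Q2 runs 7, rem=0, completes. Q0=[] Q1=[] Q2=[P5]
t=40-45: P5@Q2 runs 5, rem=0, completes. Q0=[] Q1=[] Q2=[]

Answer: 1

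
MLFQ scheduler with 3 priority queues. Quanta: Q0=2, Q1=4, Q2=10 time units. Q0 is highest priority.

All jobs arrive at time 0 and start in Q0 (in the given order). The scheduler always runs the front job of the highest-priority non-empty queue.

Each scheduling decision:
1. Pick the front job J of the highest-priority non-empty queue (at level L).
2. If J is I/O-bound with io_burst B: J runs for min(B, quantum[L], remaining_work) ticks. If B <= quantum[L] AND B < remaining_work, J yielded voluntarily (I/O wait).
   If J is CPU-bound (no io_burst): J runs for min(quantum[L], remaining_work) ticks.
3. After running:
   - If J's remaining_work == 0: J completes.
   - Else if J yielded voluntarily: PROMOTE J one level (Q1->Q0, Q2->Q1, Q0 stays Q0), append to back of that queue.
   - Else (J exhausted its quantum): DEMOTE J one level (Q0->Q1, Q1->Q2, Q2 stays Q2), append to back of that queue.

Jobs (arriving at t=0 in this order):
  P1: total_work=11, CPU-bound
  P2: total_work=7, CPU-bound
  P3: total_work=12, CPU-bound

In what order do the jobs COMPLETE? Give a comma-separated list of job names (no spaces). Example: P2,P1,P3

t=0-2: P1@Q0 runs 2, rem=9, quantum used, demote→Q1. Q0=[P2,P3] Q1=[P1] Q2=[]
t=2-4: P2@Q0 runs 2, rem=5, quantum used, demote→Q1. Q0=[P3] Q1=[P1,P2] Q2=[]
t=4-6: P3@Q0 runs 2, rem=10, quantum used, demote→Q1. Q0=[] Q1=[P1,P2,P3] Q2=[]
t=6-10: P1@Q1 runs 4, rem=5, quantum used, demote→Q2. Q0=[] Q1=[P2,P3] Q2=[P1]
t=10-14: P2@Q1 runs 4, rem=1, quantum used, demote→Q2. Q0=[] Q1=[P3] Q2=[P1,P2]
t=14-18: P3@Q1 runs 4, rem=6, quantum used, demote→Q2. Q0=[] Q1=[] Q2=[P1,P2,P3]
t=18-23: P1@Q2 runs 5, rem=0, completes. Q0=[] Q1=[] Q2=[P2,P3]
t=23-24: P2@Q2 runs 1, rem=0, completes. Q0=[] Q1=[] Q2=[P3]
t=24-30: P3@Q2 runs 6, rem=0, completes. Q0=[] Q1=[] Q2=[]

Answer: P1,P2,P3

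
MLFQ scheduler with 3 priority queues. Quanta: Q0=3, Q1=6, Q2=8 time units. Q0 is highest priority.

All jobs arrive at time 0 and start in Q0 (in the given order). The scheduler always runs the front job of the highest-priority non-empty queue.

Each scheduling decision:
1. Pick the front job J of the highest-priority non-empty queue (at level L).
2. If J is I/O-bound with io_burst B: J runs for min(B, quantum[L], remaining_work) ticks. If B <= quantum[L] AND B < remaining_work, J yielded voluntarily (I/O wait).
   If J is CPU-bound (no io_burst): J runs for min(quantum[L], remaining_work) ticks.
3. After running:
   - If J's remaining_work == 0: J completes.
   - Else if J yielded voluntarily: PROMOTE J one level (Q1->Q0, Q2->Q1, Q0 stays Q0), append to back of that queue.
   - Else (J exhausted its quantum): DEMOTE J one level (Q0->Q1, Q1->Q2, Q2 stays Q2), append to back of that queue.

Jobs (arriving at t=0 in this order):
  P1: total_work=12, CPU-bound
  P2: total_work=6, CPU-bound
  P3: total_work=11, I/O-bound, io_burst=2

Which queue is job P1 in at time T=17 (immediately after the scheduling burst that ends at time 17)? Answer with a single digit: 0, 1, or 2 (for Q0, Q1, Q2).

Answer: 1

Derivation:
t=0-3: P1@Q0 runs 3, rem=9, quantum used, demote→Q1. Q0=[P2,P3] Q1=[P1] Q2=[]
t=3-6: P2@Q0 runs 3, rem=3, quantum used, demote→Q1. Q0=[P3] Q1=[P1,P2] Q2=[]
t=6-8: P3@Q0 runs 2, rem=9, I/O yield, promote→Q0. Q0=[P3] Q1=[P1,P2] Q2=[]
t=8-10: P3@Q0 runs 2, rem=7, I/O yield, promote→Q0. Q0=[P3] Q1=[P1,P2] Q2=[]
t=10-12: P3@Q0 runs 2, rem=5, I/O yield, promote→Q0. Q0=[P3] Q1=[P1,P2] Q2=[]
t=12-14: P3@Q0 runs 2, rem=3, I/O yield, promote→Q0. Q0=[P3] Q1=[P1,P2] Q2=[]
t=14-16: P3@Q0 runs 2, rem=1, I/O yield, promote→Q0. Q0=[P3] Q1=[P1,P2] Q2=[]
t=16-17: P3@Q0 runs 1, rem=0, completes. Q0=[] Q1=[P1,P2] Q2=[]
t=17-23: P1@Q1 runs 6, rem=3, quantum used, demote→Q2. Q0=[] Q1=[P2] Q2=[P1]
t=23-26: P2@Q1 runs 3, rem=0, completes. Q0=[] Q1=[] Q2=[P1]
t=26-29: P1@Q2 runs 3, rem=0, completes. Q0=[] Q1=[] Q2=[]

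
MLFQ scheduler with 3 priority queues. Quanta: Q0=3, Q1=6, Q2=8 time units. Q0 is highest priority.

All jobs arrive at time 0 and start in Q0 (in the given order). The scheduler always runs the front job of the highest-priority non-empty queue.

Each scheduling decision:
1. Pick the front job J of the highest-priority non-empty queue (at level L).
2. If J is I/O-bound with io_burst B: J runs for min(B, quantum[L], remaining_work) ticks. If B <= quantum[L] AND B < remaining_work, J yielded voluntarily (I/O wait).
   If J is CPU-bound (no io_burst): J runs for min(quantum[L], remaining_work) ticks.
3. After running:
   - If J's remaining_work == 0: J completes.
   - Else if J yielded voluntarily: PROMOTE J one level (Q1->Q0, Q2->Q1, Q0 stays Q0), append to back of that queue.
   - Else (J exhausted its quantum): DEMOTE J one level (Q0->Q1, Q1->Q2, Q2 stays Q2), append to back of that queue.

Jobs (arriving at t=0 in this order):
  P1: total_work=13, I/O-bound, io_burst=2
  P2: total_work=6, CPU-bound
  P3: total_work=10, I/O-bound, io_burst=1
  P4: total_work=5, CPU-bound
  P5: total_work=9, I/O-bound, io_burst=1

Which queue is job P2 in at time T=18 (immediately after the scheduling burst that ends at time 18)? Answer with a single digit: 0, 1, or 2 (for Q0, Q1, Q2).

Answer: 1

Derivation:
t=0-2: P1@Q0 runs 2, rem=11, I/O yield, promote→Q0. Q0=[P2,P3,P4,P5,P1] Q1=[] Q2=[]
t=2-5: P2@Q0 runs 3, rem=3, quantum used, demote→Q1. Q0=[P3,P4,P5,P1] Q1=[P2] Q2=[]
t=5-6: P3@Q0 runs 1, rem=9, I/O yield, promote→Q0. Q0=[P4,P5,P1,P3] Q1=[P2] Q2=[]
t=6-9: P4@Q0 runs 3, rem=2, quantum used, demote→Q1. Q0=[P5,P1,P3] Q1=[P2,P4] Q2=[]
t=9-10: P5@Q0 runs 1, rem=8, I/O yield, promote→Q0. Q0=[P1,P3,P5] Q1=[P2,P4] Q2=[]
t=10-12: P1@Q0 runs 2, rem=9, I/O yield, promote→Q0. Q0=[P3,P5,P1] Q1=[P2,P4] Q2=[]
t=12-13: P3@Q0 runs 1, rem=8, I/O yield, promote→Q0. Q0=[P5,P1,P3] Q1=[P2,P4] Q2=[]
t=13-14: P5@Q0 runs 1, rem=7, I/O yield, promote→Q0. Q0=[P1,P3,P5] Q1=[P2,P4] Q2=[]
t=14-16: P1@Q0 runs 2, rem=7, I/O yield, promote→Q0. Q0=[P3,P5,P1] Q1=[P2,P4] Q2=[]
t=16-17: P3@Q0 runs 1, rem=7, I/O yield, promote→Q0. Q0=[P5,P1,P3] Q1=[P2,P4] Q2=[]
t=17-18: P5@Q0 runs 1, rem=6, I/O yield, promote→Q0. Q0=[P1,P3,P5] Q1=[P2,P4] Q2=[]
t=18-20: P1@Q0 runs 2, rem=5, I/O yield, promote→Q0. Q0=[P3,P5,P1] Q1=[P2,P4] Q2=[]
t=20-21: P3@Q0 runs 1, rem=6, I/O yield, promote→Q0. Q0=[P5,P1,P3] Q1=[P2,P4] Q2=[]
t=21-22: P5@Q0 runs 1, rem=5, I/O yield, promote→Q0. Q0=[P1,P3,P5] Q1=[P2,P4] Q2=[]
t=22-24: P1@Q0 runs 2, rem=3, I/O yield, promote→Q0. Q0=[P3,P5,P1] Q1=[P2,P4] Q2=[]
t=24-25: P3@Q0 runs 1, rem=5, I/O yield, promote→Q0. Q0=[P5,P1,P3] Q1=[P2,P4] Q2=[]
t=25-26: P5@Q0 runs 1, rem=4, I/O yield, promote→Q0. Q0=[P1,P3,P5] Q1=[P2,P4] Q2=[]
t=26-28: P1@Q0 runs 2, rem=1, I/O yield, promote→Q0. Q0=[P3,P5,P1] Q1=[P2,P4] Q2=[]
t=28-29: P3@Q0 runs 1, rem=4, I/O yield, promote→Q0. Q0=[P5,P1,P3] Q1=[P2,P4] Q2=[]
t=29-30: P5@Q0 runs 1, rem=3, I/O yield, promote→Q0. Q0=[P1,P3,P5] Q1=[P2,P4] Q2=[]
t=30-31: P1@Q0 runs 1, rem=0, completes. Q0=[P3,P5] Q1=[P2,P4] Q2=[]
t=31-32: P3@Q0 runs 1, rem=3, I/O yield, promote→Q0. Q0=[P5,P3] Q1=[P2,P4] Q2=[]
t=32-33: P5@Q0 runs 1, rem=2, I/O yield, promote→Q0. Q0=[P3,P5] Q1=[P2,P4] Q2=[]
t=33-34: P3@Q0 runs 1, rem=2, I/O yield, promote→Q0. Q0=[P5,P3] Q1=[P2,P4] Q2=[]
t=34-35: P5@Q0 runs 1, rem=1, I/O yield, promote→Q0. Q0=[P3,P5] Q1=[P2,P4] Q2=[]
t=35-36: P3@Q0 runs 1, rem=1, I/O yield, promote→Q0. Q0=[P5,P3] Q1=[P2,P4] Q2=[]
t=36-37: P5@Q0 runs 1, rem=0, completes. Q0=[P3] Q1=[P2,P4] Q2=[]
t=37-38: P3@Q0 runs 1, rem=0, completes. Q0=[] Q1=[P2,P4] Q2=[]
t=38-41: P2@Q1 runs 3, rem=0, completes. Q0=[] Q1=[P4] Q2=[]
t=41-43: P4@Q1 runs 2, rem=0, completes. Q0=[] Q1=[] Q2=[]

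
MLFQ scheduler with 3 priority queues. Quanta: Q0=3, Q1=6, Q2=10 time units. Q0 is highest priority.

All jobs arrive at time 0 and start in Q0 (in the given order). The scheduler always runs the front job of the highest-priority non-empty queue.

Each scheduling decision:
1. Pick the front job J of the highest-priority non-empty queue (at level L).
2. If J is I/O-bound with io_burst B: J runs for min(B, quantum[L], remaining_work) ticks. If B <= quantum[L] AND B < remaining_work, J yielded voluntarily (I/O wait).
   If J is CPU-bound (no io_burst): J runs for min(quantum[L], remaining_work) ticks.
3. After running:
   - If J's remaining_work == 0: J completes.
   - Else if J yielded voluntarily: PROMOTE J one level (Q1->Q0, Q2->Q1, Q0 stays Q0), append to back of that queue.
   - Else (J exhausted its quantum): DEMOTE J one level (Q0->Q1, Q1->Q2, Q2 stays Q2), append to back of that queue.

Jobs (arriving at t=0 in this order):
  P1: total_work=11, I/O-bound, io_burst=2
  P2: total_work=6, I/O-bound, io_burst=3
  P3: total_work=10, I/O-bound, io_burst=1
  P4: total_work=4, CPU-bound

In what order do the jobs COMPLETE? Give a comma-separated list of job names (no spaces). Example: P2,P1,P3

t=0-2: P1@Q0 runs 2, rem=9, I/O yield, promote→Q0. Q0=[P2,P3,P4,P1] Q1=[] Q2=[]
t=2-5: P2@Q0 runs 3, rem=3, I/O yield, promote→Q0. Q0=[P3,P4,P1,P2] Q1=[] Q2=[]
t=5-6: P3@Q0 runs 1, rem=9, I/O yield, promote→Q0. Q0=[P4,P1,P2,P3] Q1=[] Q2=[]
t=6-9: P4@Q0 runs 3, rem=1, quantum used, demote→Q1. Q0=[P1,P2,P3] Q1=[P4] Q2=[]
t=9-11: P1@Q0 runs 2, rem=7, I/O yield, promote→Q0. Q0=[P2,P3,P1] Q1=[P4] Q2=[]
t=11-14: P2@Q0 runs 3, rem=0, completes. Q0=[P3,P1] Q1=[P4] Q2=[]
t=14-15: P3@Q0 runs 1, rem=8, I/O yield, promote→Q0. Q0=[P1,P3] Q1=[P4] Q2=[]
t=15-17: P1@Q0 runs 2, rem=5, I/O yield, promote→Q0. Q0=[P3,P1] Q1=[P4] Q2=[]
t=17-18: P3@Q0 runs 1, rem=7, I/O yield, promote→Q0. Q0=[P1,P3] Q1=[P4] Q2=[]
t=18-20: P1@Q0 runs 2, rem=3, I/O yield, promote→Q0. Q0=[P3,P1] Q1=[P4] Q2=[]
t=20-21: P3@Q0 runs 1, rem=6, I/O yield, promote→Q0. Q0=[P1,P3] Q1=[P4] Q2=[]
t=21-23: P1@Q0 runs 2, rem=1, I/O yield, promote→Q0. Q0=[P3,P1] Q1=[P4] Q2=[]
t=23-24: P3@Q0 runs 1, rem=5, I/O yield, promote→Q0. Q0=[P1,P3] Q1=[P4] Q2=[]
t=24-25: P1@Q0 runs 1, rem=0, completes. Q0=[P3] Q1=[P4] Q2=[]
t=25-26: P3@Q0 runs 1, rem=4, I/O yield, promote→Q0. Q0=[P3] Q1=[P4] Q2=[]
t=26-27: P3@Q0 runs 1, rem=3, I/O yield, promote→Q0. Q0=[P3] Q1=[P4] Q2=[]
t=27-28: P3@Q0 runs 1, rem=2, I/O yield, promote→Q0. Q0=[P3] Q1=[P4] Q2=[]
t=28-29: P3@Q0 runs 1, rem=1, I/O yield, promote→Q0. Q0=[P3] Q1=[P4] Q2=[]
t=29-30: P3@Q0 runs 1, rem=0, completes. Q0=[] Q1=[P4] Q2=[]
t=30-31: P4@Q1 runs 1, rem=0, completes. Q0=[] Q1=[] Q2=[]

Answer: P2,P1,P3,P4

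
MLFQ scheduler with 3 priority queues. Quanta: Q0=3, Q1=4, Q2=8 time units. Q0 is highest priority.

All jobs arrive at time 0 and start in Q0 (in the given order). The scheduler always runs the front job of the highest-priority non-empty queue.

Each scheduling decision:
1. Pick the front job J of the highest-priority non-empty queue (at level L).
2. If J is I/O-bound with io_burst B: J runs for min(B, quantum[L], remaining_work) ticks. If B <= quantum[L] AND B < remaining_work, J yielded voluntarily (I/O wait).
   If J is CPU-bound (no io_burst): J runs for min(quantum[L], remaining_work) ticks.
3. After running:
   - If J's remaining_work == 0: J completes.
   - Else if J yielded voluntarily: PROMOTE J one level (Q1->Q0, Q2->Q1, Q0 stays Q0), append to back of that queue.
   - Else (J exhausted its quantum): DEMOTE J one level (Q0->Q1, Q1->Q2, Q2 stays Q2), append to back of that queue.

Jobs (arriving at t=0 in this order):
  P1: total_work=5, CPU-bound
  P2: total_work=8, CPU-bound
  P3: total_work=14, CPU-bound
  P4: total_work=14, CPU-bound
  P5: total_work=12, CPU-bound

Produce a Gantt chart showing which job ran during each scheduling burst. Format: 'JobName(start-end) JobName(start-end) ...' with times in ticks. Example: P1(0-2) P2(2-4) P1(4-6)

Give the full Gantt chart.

Answer: P1(0-3) P2(3-6) P3(6-9) P4(9-12) P5(12-15) P1(15-17) P2(17-21) P3(21-25) P4(25-29) P5(29-33) P2(33-34) P3(34-41) P4(41-48) P5(48-53)

Derivation:
t=0-3: P1@Q0 runs 3, rem=2, quantum used, demote→Q1. Q0=[P2,P3,P4,P5] Q1=[P1] Q2=[]
t=3-6: P2@Q0 runs 3, rem=5, quantum used, demote→Q1. Q0=[P3,P4,P5] Q1=[P1,P2] Q2=[]
t=6-9: P3@Q0 runs 3, rem=11, quantum used, demote→Q1. Q0=[P4,P5] Q1=[P1,P2,P3] Q2=[]
t=9-12: P4@Q0 runs 3, rem=11, quantum used, demote→Q1. Q0=[P5] Q1=[P1,P2,P3,P4] Q2=[]
t=12-15: P5@Q0 runs 3, rem=9, quantum used, demote→Q1. Q0=[] Q1=[P1,P2,P3,P4,P5] Q2=[]
t=15-17: P1@Q1 runs 2, rem=0, completes. Q0=[] Q1=[P2,P3,P4,P5] Q2=[]
t=17-21: P2@Q1 runs 4, rem=1, quantum used, demote→Q2. Q0=[] Q1=[P3,P4,P5] Q2=[P2]
t=21-25: P3@Q1 runs 4, rem=7, quantum used, demote→Q2. Q0=[] Q1=[P4,P5] Q2=[P2,P3]
t=25-29: P4@Q1 runs 4, rem=7, quantum used, demote→Q2. Q0=[] Q1=[P5] Q2=[P2,P3,P4]
t=29-33: P5@Q1 runs 4, rem=5, quantum used, demote→Q2. Q0=[] Q1=[] Q2=[P2,P3,P4,P5]
t=33-34: P2@Q2 runs 1, rem=0, completes. Q0=[] Q1=[] Q2=[P3,P4,P5]
t=34-41: P3@Q2 runs 7, rem=0, completes. Q0=[] Q1=[] Q2=[P4,P5]
t=41-48: P4@Q2 runs 7, rem=0, completes. Q0=[] Q1=[] Q2=[P5]
t=48-53: P5@Q2 runs 5, rem=0, completes. Q0=[] Q1=[] Q2=[]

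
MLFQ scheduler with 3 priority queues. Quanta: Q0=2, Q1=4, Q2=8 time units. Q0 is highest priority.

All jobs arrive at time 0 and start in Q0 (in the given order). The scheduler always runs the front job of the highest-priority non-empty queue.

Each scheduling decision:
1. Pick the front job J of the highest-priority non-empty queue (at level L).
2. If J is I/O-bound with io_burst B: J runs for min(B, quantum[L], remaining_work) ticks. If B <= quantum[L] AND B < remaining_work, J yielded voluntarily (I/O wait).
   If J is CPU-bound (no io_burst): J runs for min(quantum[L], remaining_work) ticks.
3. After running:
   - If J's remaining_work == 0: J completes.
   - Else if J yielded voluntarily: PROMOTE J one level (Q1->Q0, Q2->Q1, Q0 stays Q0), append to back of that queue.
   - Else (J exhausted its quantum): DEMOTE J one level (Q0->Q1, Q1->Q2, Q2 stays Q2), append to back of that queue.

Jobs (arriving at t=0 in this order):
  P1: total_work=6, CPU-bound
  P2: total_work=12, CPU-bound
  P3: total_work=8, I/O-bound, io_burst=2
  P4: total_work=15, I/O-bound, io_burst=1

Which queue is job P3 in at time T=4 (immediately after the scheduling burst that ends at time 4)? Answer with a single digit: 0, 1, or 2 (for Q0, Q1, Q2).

t=0-2: P1@Q0 runs 2, rem=4, quantum used, demote→Q1. Q0=[P2,P3,P4] Q1=[P1] Q2=[]
t=2-4: P2@Q0 runs 2, rem=10, quantum used, demote→Q1. Q0=[P3,P4] Q1=[P1,P2] Q2=[]
t=4-6: P3@Q0 runs 2, rem=6, I/O yield, promote→Q0. Q0=[P4,P3] Q1=[P1,P2] Q2=[]
t=6-7: P4@Q0 runs 1, rem=14, I/O yield, promote→Q0. Q0=[P3,P4] Q1=[P1,P2] Q2=[]
t=7-9: P3@Q0 runs 2, rem=4, I/O yield, promote→Q0. Q0=[P4,P3] Q1=[P1,P2] Q2=[]
t=9-10: P4@Q0 runs 1, rem=13, I/O yield, promote→Q0. Q0=[P3,P4] Q1=[P1,P2] Q2=[]
t=10-12: P3@Q0 runs 2, rem=2, I/O yield, promote→Q0. Q0=[P4,P3] Q1=[P1,P2] Q2=[]
t=12-13: P4@Q0 runs 1, rem=12, I/O yield, promote→Q0. Q0=[P3,P4] Q1=[P1,P2] Q2=[]
t=13-15: P3@Q0 runs 2, rem=0, completes. Q0=[P4] Q1=[P1,P2] Q2=[]
t=15-16: P4@Q0 runs 1, rem=11, I/O yield, promote→Q0. Q0=[P4] Q1=[P1,P2] Q2=[]
t=16-17: P4@Q0 runs 1, rem=10, I/O yield, promote→Q0. Q0=[P4] Q1=[P1,P2] Q2=[]
t=17-18: P4@Q0 runs 1, rem=9, I/O yield, promote→Q0. Q0=[P4] Q1=[P1,P2] Q2=[]
t=18-19: P4@Q0 runs 1, rem=8, I/O yield, promote→Q0. Q0=[P4] Q1=[P1,P2] Q2=[]
t=19-20: P4@Q0 runs 1, rem=7, I/O yield, promote→Q0. Q0=[P4] Q1=[P1,P2] Q2=[]
t=20-21: P4@Q0 runs 1, rem=6, I/O yield, promote→Q0. Q0=[P4] Q1=[P1,P2] Q2=[]
t=21-22: P4@Q0 runs 1, rem=5, I/O yield, promote→Q0. Q0=[P4] Q1=[P1,P2] Q2=[]
t=22-23: P4@Q0 runs 1, rem=4, I/O yield, promote→Q0. Q0=[P4] Q1=[P1,P2] Q2=[]
t=23-24: P4@Q0 runs 1, rem=3, I/O yield, promote→Q0. Q0=[P4] Q1=[P1,P2] Q2=[]
t=24-25: P4@Q0 runs 1, rem=2, I/O yield, promote→Q0. Q0=[P4] Q1=[P1,P2] Q2=[]
t=25-26: P4@Q0 runs 1, rem=1, I/O yield, promote→Q0. Q0=[P4] Q1=[P1,P2] Q2=[]
t=26-27: P4@Q0 runs 1, rem=0, completes. Q0=[] Q1=[P1,P2] Q2=[]
t=27-31: P1@Q1 runs 4, rem=0, completes. Q0=[] Q1=[P2] Q2=[]
t=31-35: P2@Q1 runs 4, rem=6, quantum used, demote→Q2. Q0=[] Q1=[] Q2=[P2]
t=35-41: P2@Q2 runs 6, rem=0, completes. Q0=[] Q1=[] Q2=[]

Answer: 0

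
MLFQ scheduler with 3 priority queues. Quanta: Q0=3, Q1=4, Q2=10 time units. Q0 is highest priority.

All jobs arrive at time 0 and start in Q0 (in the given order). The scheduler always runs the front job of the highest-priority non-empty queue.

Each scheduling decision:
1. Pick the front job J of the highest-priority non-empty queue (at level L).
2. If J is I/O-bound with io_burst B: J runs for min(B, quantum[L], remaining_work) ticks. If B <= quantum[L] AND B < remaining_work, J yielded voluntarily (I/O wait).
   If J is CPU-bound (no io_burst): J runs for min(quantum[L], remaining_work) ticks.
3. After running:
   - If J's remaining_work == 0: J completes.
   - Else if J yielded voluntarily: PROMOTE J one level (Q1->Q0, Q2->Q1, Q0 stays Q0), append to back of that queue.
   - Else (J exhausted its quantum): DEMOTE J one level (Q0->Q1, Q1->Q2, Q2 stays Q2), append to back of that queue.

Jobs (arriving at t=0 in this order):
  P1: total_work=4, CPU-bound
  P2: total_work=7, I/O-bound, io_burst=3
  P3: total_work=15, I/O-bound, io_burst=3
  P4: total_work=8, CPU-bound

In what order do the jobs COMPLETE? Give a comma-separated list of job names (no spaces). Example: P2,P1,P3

Answer: P2,P3,P1,P4

Derivation:
t=0-3: P1@Q0 runs 3, rem=1, quantum used, demote→Q1. Q0=[P2,P3,P4] Q1=[P1] Q2=[]
t=3-6: P2@Q0 runs 3, rem=4, I/O yield, promote→Q0. Q0=[P3,P4,P2] Q1=[P1] Q2=[]
t=6-9: P3@Q0 runs 3, rem=12, I/O yield, promote→Q0. Q0=[P4,P2,P3] Q1=[P1] Q2=[]
t=9-12: P4@Q0 runs 3, rem=5, quantum used, demote→Q1. Q0=[P2,P3] Q1=[P1,P4] Q2=[]
t=12-15: P2@Q0 runs 3, rem=1, I/O yield, promote→Q0. Q0=[P3,P2] Q1=[P1,P4] Q2=[]
t=15-18: P3@Q0 runs 3, rem=9, I/O yield, promote→Q0. Q0=[P2,P3] Q1=[P1,P4] Q2=[]
t=18-19: P2@Q0 runs 1, rem=0, completes. Q0=[P3] Q1=[P1,P4] Q2=[]
t=19-22: P3@Q0 runs 3, rem=6, I/O yield, promote→Q0. Q0=[P3] Q1=[P1,P4] Q2=[]
t=22-25: P3@Q0 runs 3, rem=3, I/O yield, promote→Q0. Q0=[P3] Q1=[P1,P4] Q2=[]
t=25-28: P3@Q0 runs 3, rem=0, completes. Q0=[] Q1=[P1,P4] Q2=[]
t=28-29: P1@Q1 runs 1, rem=0, completes. Q0=[] Q1=[P4] Q2=[]
t=29-33: P4@Q1 runs 4, rem=1, quantum used, demote→Q2. Q0=[] Q1=[] Q2=[P4]
t=33-34: P4@Q2 runs 1, rem=0, completes. Q0=[] Q1=[] Q2=[]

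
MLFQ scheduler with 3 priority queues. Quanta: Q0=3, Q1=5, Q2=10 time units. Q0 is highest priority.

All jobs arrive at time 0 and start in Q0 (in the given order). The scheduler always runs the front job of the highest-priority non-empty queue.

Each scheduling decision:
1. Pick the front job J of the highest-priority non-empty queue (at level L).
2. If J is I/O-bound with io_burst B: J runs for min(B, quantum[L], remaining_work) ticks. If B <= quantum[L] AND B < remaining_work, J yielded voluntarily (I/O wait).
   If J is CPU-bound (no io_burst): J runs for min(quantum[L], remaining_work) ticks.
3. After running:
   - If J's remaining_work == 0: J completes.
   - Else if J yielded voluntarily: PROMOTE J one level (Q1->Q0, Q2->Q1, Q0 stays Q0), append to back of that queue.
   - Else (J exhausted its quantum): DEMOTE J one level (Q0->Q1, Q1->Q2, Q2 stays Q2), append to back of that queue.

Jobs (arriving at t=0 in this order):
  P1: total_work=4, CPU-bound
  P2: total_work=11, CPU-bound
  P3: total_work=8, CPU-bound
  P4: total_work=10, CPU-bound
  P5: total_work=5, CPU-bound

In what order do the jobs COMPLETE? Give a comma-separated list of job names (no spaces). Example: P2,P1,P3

t=0-3: P1@Q0 runs 3, rem=1, quantum used, demote→Q1. Q0=[P2,P3,P4,P5] Q1=[P1] Q2=[]
t=3-6: P2@Q0 runs 3, rem=8, quantum used, demote→Q1. Q0=[P3,P4,P5] Q1=[P1,P2] Q2=[]
t=6-9: P3@Q0 runs 3, rem=5, quantum used, demote→Q1. Q0=[P4,P5] Q1=[P1,P2,P3] Q2=[]
t=9-12: P4@Q0 runs 3, rem=7, quantum used, demote→Q1. Q0=[P5] Q1=[P1,P2,P3,P4] Q2=[]
t=12-15: P5@Q0 runs 3, rem=2, quantum used, demote→Q1. Q0=[] Q1=[P1,P2,P3,P4,P5] Q2=[]
t=15-16: P1@Q1 runs 1, rem=0, completes. Q0=[] Q1=[P2,P3,P4,P5] Q2=[]
t=16-21: P2@Q1 runs 5, rem=3, quantum used, demote→Q2. Q0=[] Q1=[P3,P4,P5] Q2=[P2]
t=21-26: P3@Q1 runs 5, rem=0, completes. Q0=[] Q1=[P4,P5] Q2=[P2]
t=26-31: P4@Q1 runs 5, rem=2, quantum used, demote→Q2. Q0=[] Q1=[P5] Q2=[P2,P4]
t=31-33: P5@Q1 runs 2, rem=0, completes. Q0=[] Q1=[] Q2=[P2,P4]
t=33-36: P2@Q2 runs 3, rem=0, completes. Q0=[] Q1=[] Q2=[P4]
t=36-38: P4@Q2 runs 2, rem=0, completes. Q0=[] Q1=[] Q2=[]

Answer: P1,P3,P5,P2,P4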